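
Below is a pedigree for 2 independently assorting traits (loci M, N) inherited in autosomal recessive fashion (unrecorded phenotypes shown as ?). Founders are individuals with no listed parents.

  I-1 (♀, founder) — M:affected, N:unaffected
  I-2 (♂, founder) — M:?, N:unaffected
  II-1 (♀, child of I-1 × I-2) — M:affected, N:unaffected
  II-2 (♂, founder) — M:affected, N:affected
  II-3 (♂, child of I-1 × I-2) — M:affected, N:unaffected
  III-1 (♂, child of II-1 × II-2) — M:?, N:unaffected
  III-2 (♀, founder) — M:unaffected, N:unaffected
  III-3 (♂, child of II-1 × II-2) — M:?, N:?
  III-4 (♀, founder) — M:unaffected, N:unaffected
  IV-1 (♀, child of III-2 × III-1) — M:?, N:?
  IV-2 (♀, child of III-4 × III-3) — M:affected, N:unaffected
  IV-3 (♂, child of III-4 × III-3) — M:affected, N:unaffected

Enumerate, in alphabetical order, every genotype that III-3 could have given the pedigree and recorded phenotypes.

III-3 ∈ {mm Nn, mm nn}

M/I-1 aff ·: mm
M/I-2 ? ·: Mm|mm
M/II-1 aff I-1×I-2: mm
M/II-2 aff ·: mm
M/II-3 aff I-1×I-2: mm
M/III-1 ? II-1×II-2: mm
M/III-2 un ·: MM|Mm
M/III-3 ? II-1×II-2: mm
M/III-4 un ·: Mm
M/IV-1 ? III-2×III-1: Mm|mm
M/IV-2 aff III-4×III-3: mm
M/IV-3 aff III-4×III-3: mm
⇒ M over [I-1,I-2,II-1,II-2,II-3,III-1,III-2,III-3,III-4,IV-1,IV-2,IV-3]: 6 consistent
N/I-1 un ·: NN|Nn
N/I-2 un ·: NN|Nn
N/II-1 un I-1×I-2: NN|Nn
N/II-2 aff ·: nn
N/II-3 un I-1×I-2: NN|Nn
N/III-1 un II-1×II-2: Nn
N/III-2 un ·: NN|Nn
N/III-3 ? II-1×II-2: Nn|nn
N/III-4 un ·: NN|Nn
N/IV-1 ? III-2×III-1: NN|Nn|nn
N/IV-2 un III-4×III-3: NN|Nn
N/IV-3 un III-4×III-3: NN|Nn
⇒ N over [I-1,I-2,II-1,II-2,II-3,III-1,III-2,III-3,III-4,IV-1,IV-2,IV-3]: 580 consistent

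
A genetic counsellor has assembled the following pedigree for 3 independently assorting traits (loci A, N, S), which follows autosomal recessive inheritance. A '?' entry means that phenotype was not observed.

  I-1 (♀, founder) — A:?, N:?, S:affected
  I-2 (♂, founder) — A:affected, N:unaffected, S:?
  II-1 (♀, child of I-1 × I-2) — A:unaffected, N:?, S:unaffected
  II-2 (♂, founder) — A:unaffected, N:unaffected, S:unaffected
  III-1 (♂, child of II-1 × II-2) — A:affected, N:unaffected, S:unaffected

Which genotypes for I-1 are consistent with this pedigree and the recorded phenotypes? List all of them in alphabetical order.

A/I-1 ? ·: AA|Aa
A/I-2 aff ·: aa
A/II-1 un I-1×I-2: Aa
A/II-2 un ·: Aa
A/III-1 aff II-1×II-2: aa
⇒ A over [I-1,I-2,II-1,II-2,III-1]: 2 consistent
N/I-1 ? ·: NN|Nn|nn
N/I-2 un ·: NN|Nn
N/II-1 ? I-1×I-2: NN|Nn|nn
N/II-2 un ·: NN|Nn
N/III-1 un II-1×II-2: NN|Nn
⇒ N over [I-1,I-2,II-1,II-2,III-1]: 36 consistent
S/I-1 aff ·: ss
S/I-2 ? ·: SS|Ss
S/II-1 un I-1×I-2: Ss
S/II-2 un ·: SS|Ss
S/III-1 un II-1×II-2: SS|Ss
⇒ S over [I-1,I-2,II-1,II-2,III-1]: 8 consistent

I-1 ∈ {AA NN ss, AA Nn ss, AA nn ss, Aa NN ss, Aa Nn ss, Aa nn ss}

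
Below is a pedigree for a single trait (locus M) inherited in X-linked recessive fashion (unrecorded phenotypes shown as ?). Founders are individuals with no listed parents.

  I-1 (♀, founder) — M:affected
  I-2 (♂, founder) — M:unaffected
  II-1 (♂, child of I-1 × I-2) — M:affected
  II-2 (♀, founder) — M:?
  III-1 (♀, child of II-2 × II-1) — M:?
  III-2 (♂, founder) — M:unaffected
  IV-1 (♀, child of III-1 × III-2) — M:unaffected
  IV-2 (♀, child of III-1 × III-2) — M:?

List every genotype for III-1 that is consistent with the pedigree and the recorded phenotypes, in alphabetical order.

M/I-1 aff ·: X^mX^m
M/I-2 un ·: X^MY
M/II-1 aff I-1×I-2: X^mY
M/II-2 ? ·: X^MX^M|X^MX^m|X^mX^m
M/III-1 ? II-2×II-1: X^MX^m|X^mX^m
M/III-2 un ·: X^MY
M/IV-1 un III-1×III-2: X^MX^M|X^MX^m
M/IV-2 ? III-1×III-2: X^MX^M|X^MX^m
⇒ M over [I-1,I-2,II-1,II-2,III-1,III-2,IV-1,IV-2]: 10 consistent

III-1 ∈ {X^MX^m, X^mX^m}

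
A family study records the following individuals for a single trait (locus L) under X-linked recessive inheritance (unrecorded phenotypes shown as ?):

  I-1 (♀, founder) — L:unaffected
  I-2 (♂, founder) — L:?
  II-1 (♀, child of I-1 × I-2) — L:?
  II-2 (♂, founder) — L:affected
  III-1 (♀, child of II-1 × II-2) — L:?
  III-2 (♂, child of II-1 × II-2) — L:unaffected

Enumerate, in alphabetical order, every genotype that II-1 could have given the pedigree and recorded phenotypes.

II-1 ∈ {X^LX^L, X^LX^l}

L/I-1 un ·: X^LX^L|X^LX^l
L/I-2 ? ·: X^LY|X^lY
L/II-1 ? I-1×I-2: X^LX^L|X^LX^l
L/II-2 aff ·: X^lY
L/III-1 ? II-1×II-2: X^LX^l|X^lX^l
L/III-2 un II-1×II-2: X^LY
⇒ L over [I-1,I-2,II-1,II-2,III-1,III-2]: 8 consistent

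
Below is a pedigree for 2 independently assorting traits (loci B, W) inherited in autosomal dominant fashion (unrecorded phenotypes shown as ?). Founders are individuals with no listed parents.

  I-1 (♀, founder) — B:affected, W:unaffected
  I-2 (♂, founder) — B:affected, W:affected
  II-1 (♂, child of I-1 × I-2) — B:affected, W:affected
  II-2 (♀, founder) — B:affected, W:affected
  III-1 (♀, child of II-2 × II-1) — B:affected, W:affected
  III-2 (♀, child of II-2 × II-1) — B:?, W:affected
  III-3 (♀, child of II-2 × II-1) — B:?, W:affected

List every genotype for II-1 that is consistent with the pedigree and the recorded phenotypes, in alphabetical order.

B/I-1 aff ·: Bb|BB
B/I-2 aff ·: Bb|BB
B/II-1 aff I-1×I-2: Bb|BB
B/II-2 aff ·: Bb|BB
B/III-1 aff II-2×II-1: Bb|BB
B/III-2 ? II-2×II-1: bb|Bb|BB
B/III-3 ? II-2×II-1: bb|Bb|BB
⇒ B over [I-1,I-2,II-1,II-2,III-1,III-2,III-3]: 114 consistent
W/I-1 un ·: ww
W/I-2 aff ·: Ww|WW
W/II-1 aff I-1×I-2: Ww
W/II-2 aff ·: Ww|WW
W/III-1 aff II-2×II-1: Ww|WW
W/III-2 aff II-2×II-1: Ww|WW
W/III-3 aff II-2×II-1: Ww|WW
⇒ W over [I-1,I-2,II-1,II-2,III-1,III-2,III-3]: 32 consistent

II-1 ∈ {BB Ww, Bb Ww}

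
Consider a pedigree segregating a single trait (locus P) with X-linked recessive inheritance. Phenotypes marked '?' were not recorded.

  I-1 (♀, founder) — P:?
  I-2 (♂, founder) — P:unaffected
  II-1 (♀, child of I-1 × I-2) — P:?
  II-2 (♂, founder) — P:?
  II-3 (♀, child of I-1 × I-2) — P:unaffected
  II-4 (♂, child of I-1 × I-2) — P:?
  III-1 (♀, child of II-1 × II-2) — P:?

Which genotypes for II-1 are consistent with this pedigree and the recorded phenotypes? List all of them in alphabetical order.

II-1 ∈ {X^PX^P, X^PX^p}

P/I-1 ? ·: X^PX^P|X^PX^p|X^pX^p
P/I-2 un ·: X^PY
P/II-1 ? I-1×I-2: X^PX^P|X^PX^p
P/II-2 ? ·: X^PY|X^pY
P/II-3 un I-1×I-2: X^PX^P|X^PX^p
P/II-4 ? I-1×I-2: X^PY|X^pY
P/III-1 ? II-1×II-2: X^PX^P|X^PX^p|X^pX^p
⇒ P over [I-1,I-2,II-1,II-2,II-3,II-4,III-1]: 30 consistent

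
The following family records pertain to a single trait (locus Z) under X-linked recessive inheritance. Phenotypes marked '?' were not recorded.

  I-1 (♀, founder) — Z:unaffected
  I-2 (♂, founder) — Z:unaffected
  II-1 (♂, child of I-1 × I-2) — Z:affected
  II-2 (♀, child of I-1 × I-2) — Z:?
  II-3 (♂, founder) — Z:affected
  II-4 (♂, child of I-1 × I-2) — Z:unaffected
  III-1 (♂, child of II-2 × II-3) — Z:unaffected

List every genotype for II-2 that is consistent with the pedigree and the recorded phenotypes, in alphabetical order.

Z/I-1 un ·: X^ZX^z
Z/I-2 un ·: X^ZY
Z/II-1 aff I-1×I-2: X^zY
Z/II-2 ? I-1×I-2: X^ZX^Z|X^ZX^z
Z/II-3 aff ·: X^zY
Z/II-4 un I-1×I-2: X^ZY
Z/III-1 un II-2×II-3: X^ZY
⇒ Z over [I-1,I-2,II-1,II-2,II-3,II-4,III-1]: 2 consistent

II-2 ∈ {X^ZX^Z, X^ZX^z}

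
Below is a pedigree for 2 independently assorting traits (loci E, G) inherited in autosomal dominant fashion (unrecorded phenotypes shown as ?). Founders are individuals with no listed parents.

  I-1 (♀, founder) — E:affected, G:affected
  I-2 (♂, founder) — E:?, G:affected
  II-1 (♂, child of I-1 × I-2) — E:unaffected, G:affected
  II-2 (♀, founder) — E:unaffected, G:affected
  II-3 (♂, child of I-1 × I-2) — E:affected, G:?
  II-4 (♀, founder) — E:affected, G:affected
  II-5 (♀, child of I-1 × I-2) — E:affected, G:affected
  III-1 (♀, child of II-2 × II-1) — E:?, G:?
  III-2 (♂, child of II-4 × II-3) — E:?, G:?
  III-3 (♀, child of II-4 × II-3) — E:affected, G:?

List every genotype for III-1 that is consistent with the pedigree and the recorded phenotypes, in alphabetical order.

III-1 ∈ {ee GG, ee Gg, ee gg}

E/I-1 aff ·: Ee
E/I-2 ? ·: ee|Ee
E/II-1 un I-1×I-2: ee
E/II-2 un ·: ee
E/II-3 aff I-1×I-2: Ee|EE
E/II-4 aff ·: Ee|EE
E/II-5 aff I-1×I-2: Ee|EE
E/III-1 ? II-2×II-1: ee
E/III-2 ? II-4×II-3: ee|Ee|EE
E/III-3 aff II-4×II-3: Ee|EE
⇒ E over [I-1,I-2,II-1,II-2,II-3,II-4,II-5,III-1,III-2,III-3]: 40 consistent
G/I-1 aff ·: Gg|GG
G/I-2 aff ·: Gg|GG
G/II-1 aff I-1×I-2: Gg|GG
G/II-2 aff ·: Gg|GG
G/II-3 ? I-1×I-2: gg|Gg|GG
G/II-4 aff ·: Gg|GG
G/II-5 aff I-1×I-2: Gg|GG
G/III-1 ? II-2×II-1: gg|Gg|GG
G/III-2 ? II-4×II-3: gg|Gg|GG
G/III-3 ? II-4×II-3: gg|Gg|GG
⇒ G over [I-1,I-2,II-1,II-2,II-3,II-4,II-5,III-1,III-2,III-3]: 959 consistent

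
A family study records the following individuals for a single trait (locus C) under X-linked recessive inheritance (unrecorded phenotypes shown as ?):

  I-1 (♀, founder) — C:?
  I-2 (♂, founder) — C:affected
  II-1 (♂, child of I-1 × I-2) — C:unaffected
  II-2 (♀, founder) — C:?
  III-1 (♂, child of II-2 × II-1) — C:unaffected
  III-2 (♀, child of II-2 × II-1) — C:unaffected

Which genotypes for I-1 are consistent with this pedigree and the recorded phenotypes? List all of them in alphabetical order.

I-1 ∈ {X^CX^C, X^CX^c}

C/I-1 ? ·: X^CX^C|X^CX^c
C/I-2 aff ·: X^cY
C/II-1 un I-1×I-2: X^CY
C/II-2 ? ·: X^CX^C|X^CX^c
C/III-1 un II-2×II-1: X^CY
C/III-2 un II-2×II-1: X^CX^C|X^CX^c
⇒ C over [I-1,I-2,II-1,II-2,III-1,III-2]: 6 consistent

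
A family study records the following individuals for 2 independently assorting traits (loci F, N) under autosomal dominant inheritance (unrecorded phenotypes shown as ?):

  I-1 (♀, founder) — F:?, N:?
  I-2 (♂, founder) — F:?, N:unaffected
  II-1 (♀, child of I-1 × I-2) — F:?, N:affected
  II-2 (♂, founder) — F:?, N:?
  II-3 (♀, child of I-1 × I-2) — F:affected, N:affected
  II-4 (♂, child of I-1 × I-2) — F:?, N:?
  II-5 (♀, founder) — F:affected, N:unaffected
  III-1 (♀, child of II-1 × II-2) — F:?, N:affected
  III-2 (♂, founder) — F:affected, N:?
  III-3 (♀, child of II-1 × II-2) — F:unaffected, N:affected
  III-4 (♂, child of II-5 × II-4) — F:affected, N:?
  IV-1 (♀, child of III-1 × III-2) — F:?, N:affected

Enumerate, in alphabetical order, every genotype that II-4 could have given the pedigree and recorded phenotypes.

II-4 ∈ {FF Nn, FF nn, Ff Nn, Ff nn, ff Nn, ff nn}

F/I-1 ? ·: ff|Ff|FF
F/I-2 ? ·: ff|Ff|FF
F/II-1 ? I-1×I-2: ff|Ff
F/II-2 ? ·: ff|Ff
F/II-3 aff I-1×I-2: Ff|FF
F/II-4 ? I-1×I-2: ff|Ff|FF
F/II-5 aff ·: Ff|FF
F/III-1 ? II-1×II-2: ff|Ff|FF
F/III-2 aff ·: Ff|FF
F/III-3 un II-1×II-2: ff
F/III-4 aff II-5×II-4: Ff|FF
F/IV-1 ? III-1×III-2: ff|Ff|FF
⇒ F over [I-1,I-2,II-1,II-2,II-3,II-4,II-5,III-1,III-2,III-3,III-4,IV-1]: 1584 consistent
N/I-1 ? ·: Nn|NN
N/I-2 un ·: nn
N/II-1 aff I-1×I-2: Nn
N/II-2 ? ·: nn|Nn|NN
N/II-3 aff I-1×I-2: Nn
N/II-4 ? I-1×I-2: nn|Nn
N/II-5 un ·: nn
N/III-1 aff II-1×II-2: Nn|NN
N/III-2 ? ·: nn|Nn|NN
N/III-3 aff II-1×II-2: Nn|NN
N/III-4 ? II-5×II-4: nn|Nn
N/IV-1 aff III-1×III-2: Nn|NN
⇒ N over [I-1,I-2,II-1,II-2,II-3,II-4,II-5,III-1,III-2,III-3,III-4,IV-1]: 205 consistent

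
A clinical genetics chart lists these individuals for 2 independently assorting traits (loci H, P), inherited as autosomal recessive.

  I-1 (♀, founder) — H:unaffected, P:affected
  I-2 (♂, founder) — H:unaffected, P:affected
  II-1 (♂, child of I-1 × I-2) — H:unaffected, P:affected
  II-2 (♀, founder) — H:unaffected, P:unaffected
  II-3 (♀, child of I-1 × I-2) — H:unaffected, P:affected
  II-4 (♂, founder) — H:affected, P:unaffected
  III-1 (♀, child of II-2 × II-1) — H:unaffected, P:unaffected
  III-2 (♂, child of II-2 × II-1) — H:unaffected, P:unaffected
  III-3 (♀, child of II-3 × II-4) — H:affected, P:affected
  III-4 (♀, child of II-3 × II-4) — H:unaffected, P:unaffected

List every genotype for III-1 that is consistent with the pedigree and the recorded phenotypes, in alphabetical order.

H/I-1 un ·: HH|Hh
H/I-2 un ·: HH|Hh
H/II-1 un I-1×I-2: HH|Hh
H/II-2 un ·: HH|Hh
H/II-3 un I-1×I-2: Hh
H/II-4 aff ·: hh
H/III-1 un II-2×II-1: HH|Hh
H/III-2 un II-2×II-1: HH|Hh
H/III-3 aff II-3×II-4: hh
H/III-4 un II-3×II-4: Hh
⇒ H over [I-1,I-2,II-1,II-2,II-3,II-4,III-1,III-2,III-3,III-4]: 39 consistent
P/I-1 aff ·: pp
P/I-2 aff ·: pp
P/II-1 aff I-1×I-2: pp
P/II-2 un ·: PP|Pp
P/II-3 aff I-1×I-2: pp
P/II-4 un ·: Pp
P/III-1 un II-2×II-1: Pp
P/III-2 un II-2×II-1: Pp
P/III-3 aff II-3×II-4: pp
P/III-4 un II-3×II-4: Pp
⇒ P over [I-1,I-2,II-1,II-2,II-3,II-4,III-1,III-2,III-3,III-4]: 2 consistent

III-1 ∈ {HH Pp, Hh Pp}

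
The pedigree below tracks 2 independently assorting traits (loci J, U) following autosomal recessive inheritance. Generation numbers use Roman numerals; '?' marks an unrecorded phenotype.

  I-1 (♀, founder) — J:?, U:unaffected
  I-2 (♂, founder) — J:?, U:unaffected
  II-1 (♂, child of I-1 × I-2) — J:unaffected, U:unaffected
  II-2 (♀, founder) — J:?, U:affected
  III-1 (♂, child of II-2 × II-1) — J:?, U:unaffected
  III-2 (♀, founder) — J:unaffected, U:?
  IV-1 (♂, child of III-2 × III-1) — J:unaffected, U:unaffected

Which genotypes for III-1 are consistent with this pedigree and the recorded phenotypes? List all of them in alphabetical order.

J/I-1 ? ·: JJ|Jj|jj
J/I-2 ? ·: JJ|Jj|jj
J/II-1 un I-1×I-2: JJ|Jj
J/II-2 ? ·: JJ|Jj|jj
J/III-1 ? II-2×II-1: JJ|Jj|jj
J/III-2 un ·: JJ|Jj
J/IV-1 un III-2×III-1: JJ|Jj
⇒ J over [I-1,I-2,II-1,II-2,III-1,III-2,IV-1]: 210 consistent
U/I-1 un ·: UU|Uu
U/I-2 un ·: UU|Uu
U/II-1 un I-1×I-2: UU|Uu
U/II-2 aff ·: uu
U/III-1 un II-2×II-1: Uu
U/III-2 ? ·: UU|Uu|uu
U/IV-1 un III-2×III-1: UU|Uu
⇒ U over [I-1,I-2,II-1,II-2,III-1,III-2,IV-1]: 35 consistent

III-1 ∈ {JJ Uu, Jj Uu, jj Uu}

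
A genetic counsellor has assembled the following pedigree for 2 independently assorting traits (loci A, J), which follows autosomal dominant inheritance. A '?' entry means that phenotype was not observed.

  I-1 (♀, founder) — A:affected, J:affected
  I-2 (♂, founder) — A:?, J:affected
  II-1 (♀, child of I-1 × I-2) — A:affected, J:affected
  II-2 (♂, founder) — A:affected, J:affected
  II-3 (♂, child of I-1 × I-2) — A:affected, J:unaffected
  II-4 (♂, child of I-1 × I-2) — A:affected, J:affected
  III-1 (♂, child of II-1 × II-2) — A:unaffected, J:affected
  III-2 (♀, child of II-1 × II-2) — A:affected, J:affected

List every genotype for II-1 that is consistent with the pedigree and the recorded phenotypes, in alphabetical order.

A/I-1 aff ·: Aa|AA
A/I-2 ? ·: aa|Aa|AA
A/II-1 aff I-1×I-2: Aa
A/II-2 aff ·: Aa
A/II-3 aff I-1×I-2: Aa|AA
A/II-4 aff I-1×I-2: Aa|AA
A/III-1 un II-1×II-2: aa
A/III-2 aff II-1×II-2: Aa|AA
⇒ A over [I-1,I-2,II-1,II-2,II-3,II-4,III-1,III-2]: 28 consistent
J/I-1 aff ·: Jj
J/I-2 aff ·: Jj
J/II-1 aff I-1×I-2: Jj|JJ
J/II-2 aff ·: Jj|JJ
J/II-3 un I-1×I-2: jj
J/II-4 aff I-1×I-2: Jj|JJ
J/III-1 aff II-1×II-2: Jj|JJ
J/III-2 aff II-1×II-2: Jj|JJ
⇒ J over [I-1,I-2,II-1,II-2,II-3,II-4,III-1,III-2]: 26 consistent

II-1 ∈ {Aa JJ, Aa Jj}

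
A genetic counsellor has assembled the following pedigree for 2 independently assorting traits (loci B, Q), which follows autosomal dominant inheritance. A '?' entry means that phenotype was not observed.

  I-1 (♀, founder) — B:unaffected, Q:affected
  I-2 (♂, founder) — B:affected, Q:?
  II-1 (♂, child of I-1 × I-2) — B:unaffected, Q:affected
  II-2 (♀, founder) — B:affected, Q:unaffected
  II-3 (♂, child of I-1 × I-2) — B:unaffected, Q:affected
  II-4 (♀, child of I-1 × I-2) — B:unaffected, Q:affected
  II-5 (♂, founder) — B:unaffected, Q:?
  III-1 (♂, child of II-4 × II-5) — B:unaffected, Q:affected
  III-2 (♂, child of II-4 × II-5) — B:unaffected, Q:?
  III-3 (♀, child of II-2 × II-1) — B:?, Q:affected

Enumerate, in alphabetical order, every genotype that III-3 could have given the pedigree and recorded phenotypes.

B/I-1 un ·: bb
B/I-2 aff ·: Bb
B/II-1 un I-1×I-2: bb
B/II-2 aff ·: Bb|BB
B/II-3 un I-1×I-2: bb
B/II-4 un I-1×I-2: bb
B/II-5 un ·: bb
B/III-1 un II-4×II-5: bb
B/III-2 un II-4×II-5: bb
B/III-3 ? II-2×II-1: bb|Bb
⇒ B over [I-1,I-2,II-1,II-2,II-3,II-4,II-5,III-1,III-2,III-3]: 3 consistent
Q/I-1 aff ·: Qq|QQ
Q/I-2 ? ·: qq|Qq|QQ
Q/II-1 aff I-1×I-2: Qq|QQ
Q/II-2 un ·: qq
Q/II-3 aff I-1×I-2: Qq|QQ
Q/II-4 aff I-1×I-2: Qq|QQ
Q/II-5 ? ·: qq|Qq|QQ
Q/III-1 aff II-4×II-5: Qq|QQ
Q/III-2 ? II-4×II-5: qq|Qq|QQ
Q/III-3 aff II-2×II-1: Qq
⇒ Q over [I-1,I-2,II-1,II-2,II-3,II-4,II-5,III-1,III-2,III-3]: 246 consistent

III-3 ∈ {Bb Qq, bb Qq}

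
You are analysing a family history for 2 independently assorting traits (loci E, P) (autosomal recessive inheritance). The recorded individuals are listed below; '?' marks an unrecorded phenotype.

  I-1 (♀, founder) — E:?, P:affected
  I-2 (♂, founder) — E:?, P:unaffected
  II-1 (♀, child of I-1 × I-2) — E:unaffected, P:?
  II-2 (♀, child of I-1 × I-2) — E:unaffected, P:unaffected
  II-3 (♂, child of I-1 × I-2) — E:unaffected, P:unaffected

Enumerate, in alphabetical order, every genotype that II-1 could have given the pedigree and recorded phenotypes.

E/I-1 ? ·: EE|Ee|ee
E/I-2 ? ·: EE|Ee|ee
E/II-1 un I-1×I-2: EE|Ee
E/II-2 un I-1×I-2: EE|Ee
E/II-3 un I-1×I-2: EE|Ee
⇒ E over [I-1,I-2,II-1,II-2,II-3]: 29 consistent
P/I-1 aff ·: pp
P/I-2 un ·: PP|Pp
P/II-1 ? I-1×I-2: Pp|pp
P/II-2 un I-1×I-2: Pp
P/II-3 un I-1×I-2: Pp
⇒ P over [I-1,I-2,II-1,II-2,II-3]: 3 consistent

II-1 ∈ {EE Pp, EE pp, Ee Pp, Ee pp}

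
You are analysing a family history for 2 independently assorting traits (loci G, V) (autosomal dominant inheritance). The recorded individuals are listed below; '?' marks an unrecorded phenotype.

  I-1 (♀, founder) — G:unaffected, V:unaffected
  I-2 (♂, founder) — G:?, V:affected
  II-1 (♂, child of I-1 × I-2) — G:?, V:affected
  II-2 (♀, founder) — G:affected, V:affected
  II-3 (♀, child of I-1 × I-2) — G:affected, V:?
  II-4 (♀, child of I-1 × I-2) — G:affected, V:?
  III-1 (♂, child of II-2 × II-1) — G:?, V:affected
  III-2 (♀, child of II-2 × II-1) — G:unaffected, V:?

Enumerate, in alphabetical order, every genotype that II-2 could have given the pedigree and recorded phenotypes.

G/I-1 un ·: gg
G/I-2 ? ·: Gg|GG
G/II-1 ? I-1×I-2: gg|Gg
G/II-2 aff ·: Gg
G/II-3 aff I-1×I-2: Gg
G/II-4 aff I-1×I-2: Gg
G/III-1 ? II-2×II-1: gg|Gg|GG
G/III-2 un II-2×II-1: gg
⇒ G over [I-1,I-2,II-1,II-2,II-3,II-4,III-1,III-2]: 8 consistent
V/I-1 un ·: vv
V/I-2 aff ·: Vv|VV
V/II-1 aff I-1×I-2: Vv
V/II-2 aff ·: Vv|VV
V/II-3 ? I-1×I-2: vv|Vv
V/II-4 ? I-1×I-2: vv|Vv
V/III-1 aff II-2×II-1: Vv|VV
V/III-2 ? II-2×II-1: vv|Vv|VV
⇒ V over [I-1,I-2,II-1,II-2,II-3,II-4,III-1,III-2]: 50 consistent

II-2 ∈ {Gg VV, Gg Vv}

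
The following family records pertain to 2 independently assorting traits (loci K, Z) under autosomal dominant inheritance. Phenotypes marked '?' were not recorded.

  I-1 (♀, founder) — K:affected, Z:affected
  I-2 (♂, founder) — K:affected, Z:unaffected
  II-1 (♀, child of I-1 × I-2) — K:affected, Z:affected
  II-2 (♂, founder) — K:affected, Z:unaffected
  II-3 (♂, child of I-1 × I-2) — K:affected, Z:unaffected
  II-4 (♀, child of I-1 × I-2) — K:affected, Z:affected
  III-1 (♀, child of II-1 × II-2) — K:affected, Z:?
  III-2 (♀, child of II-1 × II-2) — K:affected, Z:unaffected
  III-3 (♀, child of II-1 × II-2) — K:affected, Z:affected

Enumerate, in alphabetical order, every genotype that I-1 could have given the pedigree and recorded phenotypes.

K/I-1 aff ·: Kk|KK
K/I-2 aff ·: Kk|KK
K/II-1 aff I-1×I-2: Kk|KK
K/II-2 aff ·: Kk|KK
K/II-3 aff I-1×I-2: Kk|KK
K/II-4 aff I-1×I-2: Kk|KK
K/III-1 aff II-1×II-2: Kk|KK
K/III-2 aff II-1×II-2: Kk|KK
K/III-3 aff II-1×II-2: Kk|KK
⇒ K over [I-1,I-2,II-1,II-2,II-3,II-4,III-1,III-2,III-3]: 309 consistent
Z/I-1 aff ·: Zz
Z/I-2 un ·: zz
Z/II-1 aff I-1×I-2: Zz
Z/II-2 un ·: zz
Z/II-3 un I-1×I-2: zz
Z/II-4 aff I-1×I-2: Zz
Z/III-1 ? II-1×II-2: zz|Zz
Z/III-2 un II-1×II-2: zz
Z/III-3 aff II-1×II-2: Zz
⇒ Z over [I-1,I-2,II-1,II-2,II-3,II-4,III-1,III-2,III-3]: 2 consistent

I-1 ∈ {KK Zz, Kk Zz}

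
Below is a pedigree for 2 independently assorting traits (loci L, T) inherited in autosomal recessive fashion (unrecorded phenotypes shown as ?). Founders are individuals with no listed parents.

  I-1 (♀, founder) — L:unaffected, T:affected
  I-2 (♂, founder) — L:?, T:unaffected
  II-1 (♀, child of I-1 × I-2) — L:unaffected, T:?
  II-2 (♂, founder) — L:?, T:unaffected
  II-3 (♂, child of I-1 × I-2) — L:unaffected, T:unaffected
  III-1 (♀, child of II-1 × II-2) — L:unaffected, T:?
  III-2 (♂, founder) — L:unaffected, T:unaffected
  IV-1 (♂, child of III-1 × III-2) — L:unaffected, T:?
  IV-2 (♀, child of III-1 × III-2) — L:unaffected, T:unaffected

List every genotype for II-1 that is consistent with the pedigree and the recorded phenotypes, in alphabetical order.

L/I-1 un ·: LL|Ll
L/I-2 ? ·: LL|Ll|ll
L/II-1 un I-1×I-2: LL|Ll
L/II-2 ? ·: LL|Ll|ll
L/II-3 un I-1×I-2: LL|Ll
L/III-1 un II-1×II-2: LL|Ll
L/III-2 un ·: LL|Ll
L/IV-1 un III-1×III-2: LL|Ll
L/IV-2 un III-1×III-2: LL|Ll
⇒ L over [I-1,I-2,II-1,II-2,II-3,III-1,III-2,IV-1,IV-2]: 454 consistent
T/I-1 aff ·: tt
T/I-2 un ·: TT|Tt
T/II-1 ? I-1×I-2: Tt|tt
T/II-2 un ·: TT|Tt
T/II-3 un I-1×I-2: Tt
T/III-1 ? II-1×II-2: TT|Tt|tt
T/III-2 un ·: TT|Tt
T/IV-1 ? III-1×III-2: TT|Tt|tt
T/IV-2 un III-1×III-2: TT|Tt
⇒ T over [I-1,I-2,II-1,II-2,II-3,III-1,III-2,IV-1,IV-2]: 89 consistent

II-1 ∈ {LL Tt, LL tt, Ll Tt, Ll tt}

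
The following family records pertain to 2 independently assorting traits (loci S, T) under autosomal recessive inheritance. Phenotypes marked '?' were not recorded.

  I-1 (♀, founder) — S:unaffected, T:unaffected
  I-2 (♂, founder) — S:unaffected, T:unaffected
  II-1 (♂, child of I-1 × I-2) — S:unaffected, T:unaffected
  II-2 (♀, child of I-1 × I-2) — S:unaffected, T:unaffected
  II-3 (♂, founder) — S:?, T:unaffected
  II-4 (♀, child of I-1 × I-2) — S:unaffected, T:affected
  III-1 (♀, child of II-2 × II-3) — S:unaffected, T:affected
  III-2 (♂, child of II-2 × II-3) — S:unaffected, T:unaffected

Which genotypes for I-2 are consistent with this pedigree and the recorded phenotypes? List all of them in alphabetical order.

I-2 ∈ {SS Tt, Ss Tt}

S/I-1 un ·: SS|Ss
S/I-2 un ·: SS|Ss
S/II-1 un I-1×I-2: SS|Ss
S/II-2 un I-1×I-2: SS|Ss
S/II-3 ? ·: SS|Ss|ss
S/II-4 un I-1×I-2: SS|Ss
S/III-1 un II-2×II-3: SS|Ss
S/III-2 un II-2×II-3: SS|Ss
⇒ S over [I-1,I-2,II-1,II-2,II-3,II-4,III-1,III-2]: 186 consistent
T/I-1 un ·: Tt
T/I-2 un ·: Tt
T/II-1 un I-1×I-2: TT|Tt
T/II-2 un I-1×I-2: Tt
T/II-3 un ·: Tt
T/II-4 aff I-1×I-2: tt
T/III-1 aff II-2×II-3: tt
T/III-2 un II-2×II-3: TT|Tt
⇒ T over [I-1,I-2,II-1,II-2,II-3,II-4,III-1,III-2]: 4 consistent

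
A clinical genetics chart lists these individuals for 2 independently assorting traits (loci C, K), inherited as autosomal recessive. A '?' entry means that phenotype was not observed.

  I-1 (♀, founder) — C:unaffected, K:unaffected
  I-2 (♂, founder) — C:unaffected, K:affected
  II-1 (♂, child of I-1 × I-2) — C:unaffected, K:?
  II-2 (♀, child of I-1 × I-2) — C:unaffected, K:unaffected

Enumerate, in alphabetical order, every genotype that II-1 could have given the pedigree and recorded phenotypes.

C/I-1 un ·: CC|Cc
C/I-2 un ·: CC|Cc
C/II-1 un I-1×I-2: CC|Cc
C/II-2 un I-1×I-2: CC|Cc
⇒ C over [I-1,I-2,II-1,II-2]: 13 consistent
K/I-1 un ·: KK|Kk
K/I-2 aff ·: kk
K/II-1 ? I-1×I-2: Kk|kk
K/II-2 un I-1×I-2: Kk
⇒ K over [I-1,I-2,II-1,II-2]: 3 consistent

II-1 ∈ {CC Kk, CC kk, Cc Kk, Cc kk}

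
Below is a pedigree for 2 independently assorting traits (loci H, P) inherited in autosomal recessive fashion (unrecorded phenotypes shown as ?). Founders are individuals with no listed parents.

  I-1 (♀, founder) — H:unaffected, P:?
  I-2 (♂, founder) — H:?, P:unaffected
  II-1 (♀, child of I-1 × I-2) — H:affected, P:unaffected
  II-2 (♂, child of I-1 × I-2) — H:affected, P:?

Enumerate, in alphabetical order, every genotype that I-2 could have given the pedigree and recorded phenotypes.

I-2 ∈ {Hh PP, Hh Pp, hh PP, hh Pp}

H/I-1 un ·: Hh
H/I-2 ? ·: Hh|hh
H/II-1 aff I-1×I-2: hh
H/II-2 aff I-1×I-2: hh
⇒ H over [I-1,I-2,II-1,II-2]: 2 consistent
P/I-1 ? ·: PP|Pp|pp
P/I-2 un ·: PP|Pp
P/II-1 un I-1×I-2: PP|Pp
P/II-2 ? I-1×I-2: PP|Pp|pp
⇒ P over [I-1,I-2,II-1,II-2]: 18 consistent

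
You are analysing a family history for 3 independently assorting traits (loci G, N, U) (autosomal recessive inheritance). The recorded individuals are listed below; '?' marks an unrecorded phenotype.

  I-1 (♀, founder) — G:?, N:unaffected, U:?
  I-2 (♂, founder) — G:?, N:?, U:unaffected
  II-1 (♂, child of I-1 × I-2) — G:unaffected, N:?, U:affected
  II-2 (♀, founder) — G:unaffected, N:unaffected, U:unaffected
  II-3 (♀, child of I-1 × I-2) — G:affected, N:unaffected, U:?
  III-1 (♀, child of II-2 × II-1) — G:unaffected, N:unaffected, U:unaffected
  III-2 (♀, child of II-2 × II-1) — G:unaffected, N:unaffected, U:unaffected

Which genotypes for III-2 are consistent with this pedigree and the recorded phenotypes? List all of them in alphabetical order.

G/I-1 ? ·: Gg|gg
G/I-2 ? ·: Gg|gg
G/II-1 un I-1×I-2: GG|Gg
G/II-2 un ·: GG|Gg
G/II-3 aff I-1×I-2: gg
G/III-1 un II-2×II-1: GG|Gg
G/III-2 un II-2×II-1: GG|Gg
⇒ G over [I-1,I-2,II-1,II-2,II-3,III-1,III-2]: 29 consistent
N/I-1 un ·: NN|Nn
N/I-2 ? ·: NN|Nn|nn
N/II-1 ? I-1×I-2: NN|Nn|nn
N/II-2 un ·: NN|Nn
N/II-3 un I-1×I-2: NN|Nn
N/III-1 un II-2×II-1: NN|Nn
N/III-2 un II-2×II-1: NN|Nn
⇒ N over [I-1,I-2,II-1,II-2,II-3,III-1,III-2]: 105 consistent
U/I-1 ? ·: Uu|uu
U/I-2 un ·: Uu
U/II-1 aff I-1×I-2: uu
U/II-2 un ·: UU|Uu
U/II-3 ? I-1×I-2: UU|Uu|uu
U/III-1 un II-2×II-1: Uu
U/III-2 un II-2×II-1: Uu
⇒ U over [I-1,I-2,II-1,II-2,II-3,III-1,III-2]: 10 consistent

III-2 ∈ {GG NN Uu, GG Nn Uu, Gg NN Uu, Gg Nn Uu}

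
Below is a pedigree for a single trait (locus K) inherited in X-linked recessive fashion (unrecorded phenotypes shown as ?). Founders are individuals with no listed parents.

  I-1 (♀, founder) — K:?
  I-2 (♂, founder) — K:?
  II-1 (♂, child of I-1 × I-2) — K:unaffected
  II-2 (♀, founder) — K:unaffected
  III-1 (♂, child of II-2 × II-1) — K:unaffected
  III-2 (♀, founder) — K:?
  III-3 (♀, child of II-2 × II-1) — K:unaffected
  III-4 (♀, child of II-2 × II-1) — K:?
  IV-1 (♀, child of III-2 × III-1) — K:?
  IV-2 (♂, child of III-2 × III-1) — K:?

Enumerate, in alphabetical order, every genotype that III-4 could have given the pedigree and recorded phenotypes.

III-4 ∈ {X^KX^K, X^KX^k}

K/I-1 ? ·: X^KX^K|X^KX^k
K/I-2 ? ·: X^KY|X^kY
K/II-1 un I-1×I-2: X^KY
K/II-2 un ·: X^KX^K|X^KX^k
K/III-1 un II-2×II-1: X^KY
K/III-2 ? ·: X^KX^K|X^KX^k|X^kX^k
K/III-3 un II-2×II-1: X^KX^K|X^KX^k
K/III-4 ? II-2×II-1: X^KX^K|X^KX^k
K/IV-1 ? III-2×III-1: X^KX^K|X^KX^k
K/IV-2 ? III-2×III-1: X^KY|X^kY
⇒ K over [I-1,I-2,II-1,II-2,III-1,III-2,III-3,III-4,IV-1,IV-2]: 120 consistent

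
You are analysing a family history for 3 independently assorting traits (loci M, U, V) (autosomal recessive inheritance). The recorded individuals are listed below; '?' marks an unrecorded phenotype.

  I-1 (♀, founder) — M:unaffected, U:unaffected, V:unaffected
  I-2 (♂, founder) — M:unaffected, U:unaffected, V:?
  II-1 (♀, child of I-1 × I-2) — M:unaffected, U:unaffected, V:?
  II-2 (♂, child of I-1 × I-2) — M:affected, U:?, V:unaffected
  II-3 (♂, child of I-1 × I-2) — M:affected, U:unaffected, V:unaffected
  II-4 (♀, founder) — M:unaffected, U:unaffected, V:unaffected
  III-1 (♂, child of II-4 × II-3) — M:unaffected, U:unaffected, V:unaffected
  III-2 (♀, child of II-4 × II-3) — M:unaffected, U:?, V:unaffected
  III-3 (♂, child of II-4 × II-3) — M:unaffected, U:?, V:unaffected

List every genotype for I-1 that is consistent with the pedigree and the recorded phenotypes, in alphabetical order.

I-1 ∈ {Mm UU VV, Mm UU Vv, Mm Uu VV, Mm Uu Vv}

M/I-1 un ·: Mm
M/I-2 un ·: Mm
M/II-1 un I-1×I-2: MM|Mm
M/II-2 aff I-1×I-2: mm
M/II-3 aff I-1×I-2: mm
M/II-4 un ·: MM|Mm
M/III-1 un II-4×II-3: Mm
M/III-2 un II-4×II-3: Mm
M/III-3 un II-4×II-3: Mm
⇒ M over [I-1,I-2,II-1,II-2,II-3,II-4,III-1,III-2,III-3]: 4 consistent
U/I-1 un ·: UU|Uu
U/I-2 un ·: UU|Uu
U/II-1 un I-1×I-2: UU|Uu
U/II-2 ? I-1×I-2: UU|Uu|uu
U/II-3 un I-1×I-2: UU|Uu
U/II-4 un ·: UU|Uu
U/III-1 un II-4×II-3: UU|Uu
U/III-2 ? II-4×II-3: UU|Uu|uu
U/III-3 ? II-4×II-3: UU|Uu|uu
⇒ U over [I-1,I-2,II-1,II-2,II-3,II-4,III-1,III-2,III-3]: 499 consistent
V/I-1 un ·: VV|Vv
V/I-2 ? ·: VV|Vv|vv
V/II-1 ? I-1×I-2: VV|Vv|vv
V/II-2 un I-1×I-2: VV|Vv
V/II-3 un I-1×I-2: VV|Vv
V/II-4 un ·: VV|Vv
V/III-1 un II-4×II-3: VV|Vv
V/III-2 un II-4×II-3: VV|Vv
V/III-3 un II-4×II-3: VV|Vv
⇒ V over [I-1,I-2,II-1,II-2,II-3,II-4,III-1,III-2,III-3]: 407 consistent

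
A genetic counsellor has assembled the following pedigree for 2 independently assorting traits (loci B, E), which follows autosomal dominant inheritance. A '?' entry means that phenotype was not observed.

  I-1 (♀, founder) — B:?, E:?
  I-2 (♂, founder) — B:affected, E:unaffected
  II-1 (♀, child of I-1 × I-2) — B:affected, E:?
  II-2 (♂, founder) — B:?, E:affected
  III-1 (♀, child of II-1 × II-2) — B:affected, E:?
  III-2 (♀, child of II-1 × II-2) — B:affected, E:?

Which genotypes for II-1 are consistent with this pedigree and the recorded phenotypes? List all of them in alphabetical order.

B/I-1 ? ·: bb|Bb|BB
B/I-2 aff ·: Bb|BB
B/II-1 aff I-1×I-2: Bb|BB
B/II-2 ? ·: bb|Bb|BB
B/III-1 aff II-1×II-2: Bb|BB
B/III-2 aff II-1×II-2: Bb|BB
⇒ B over [I-1,I-2,II-1,II-2,III-1,III-2]: 69 consistent
E/I-1 ? ·: ee|Ee|EE
E/I-2 un ·: ee
E/II-1 ? I-1×I-2: ee|Ee
E/II-2 aff ·: Ee|EE
E/III-1 ? II-1×II-2: ee|Ee|EE
E/III-2 ? II-1×II-2: ee|Ee|EE
⇒ E over [I-1,I-2,II-1,II-2,III-1,III-2]: 36 consistent

II-1 ∈ {BB Ee, BB ee, Bb Ee, Bb ee}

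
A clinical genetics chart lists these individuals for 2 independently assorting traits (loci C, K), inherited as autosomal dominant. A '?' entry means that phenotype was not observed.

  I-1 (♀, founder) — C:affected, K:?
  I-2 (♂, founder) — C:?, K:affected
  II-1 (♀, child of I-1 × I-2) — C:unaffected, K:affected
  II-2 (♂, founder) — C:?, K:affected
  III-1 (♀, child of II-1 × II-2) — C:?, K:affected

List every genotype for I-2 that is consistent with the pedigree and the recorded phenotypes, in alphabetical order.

I-2 ∈ {Cc KK, Cc Kk, cc KK, cc Kk}

C/I-1 aff ·: Cc
C/I-2 ? ·: cc|Cc
C/II-1 un I-1×I-2: cc
C/II-2 ? ·: cc|Cc|CC
C/III-1 ? II-1×II-2: cc|Cc
⇒ C over [I-1,I-2,II-1,II-2,III-1]: 8 consistent
K/I-1 ? ·: kk|Kk|KK
K/I-2 aff ·: Kk|KK
K/II-1 aff I-1×I-2: Kk|KK
K/II-2 aff ·: Kk|KK
K/III-1 aff II-1×II-2: Kk|KK
⇒ K over [I-1,I-2,II-1,II-2,III-1]: 32 consistent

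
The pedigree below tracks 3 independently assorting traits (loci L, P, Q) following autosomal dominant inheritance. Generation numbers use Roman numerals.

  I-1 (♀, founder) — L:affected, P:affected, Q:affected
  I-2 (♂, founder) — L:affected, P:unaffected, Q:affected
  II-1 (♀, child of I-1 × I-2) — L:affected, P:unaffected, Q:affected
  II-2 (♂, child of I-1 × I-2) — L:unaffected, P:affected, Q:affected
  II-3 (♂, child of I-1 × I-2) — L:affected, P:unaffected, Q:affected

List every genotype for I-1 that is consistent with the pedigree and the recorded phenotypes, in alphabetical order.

L/I-1 aff ·: Ll
L/I-2 aff ·: Ll
L/II-1 aff I-1×I-2: Ll|LL
L/II-2 un I-1×I-2: ll
L/II-3 aff I-1×I-2: Ll|LL
⇒ L over [I-1,I-2,II-1,II-2,II-3]: 4 consistent
P/I-1 aff ·: Pp
P/I-2 un ·: pp
P/II-1 un I-1×I-2: pp
P/II-2 aff I-1×I-2: Pp
P/II-3 un I-1×I-2: pp
⇒ P over [I-1,I-2,II-1,II-2,II-3]: 1 consistent
Q/I-1 aff ·: Qq|QQ
Q/I-2 aff ·: Qq|QQ
Q/II-1 aff I-1×I-2: Qq|QQ
Q/II-2 aff I-1×I-2: Qq|QQ
Q/II-3 aff I-1×I-2: Qq|QQ
⇒ Q over [I-1,I-2,II-1,II-2,II-3]: 25 consistent

I-1 ∈ {Ll Pp QQ, Ll Pp Qq}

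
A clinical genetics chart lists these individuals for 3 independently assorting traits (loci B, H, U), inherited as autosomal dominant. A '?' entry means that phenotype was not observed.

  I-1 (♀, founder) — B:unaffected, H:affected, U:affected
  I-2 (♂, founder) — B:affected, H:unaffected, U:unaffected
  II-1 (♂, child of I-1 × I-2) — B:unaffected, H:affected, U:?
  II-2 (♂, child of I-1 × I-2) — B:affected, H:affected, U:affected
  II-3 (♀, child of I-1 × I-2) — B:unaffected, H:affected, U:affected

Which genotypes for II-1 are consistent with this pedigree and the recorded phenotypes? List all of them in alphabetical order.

II-1 ∈ {bb Hh Uu, bb Hh uu}

B/I-1 un ·: bb
B/I-2 aff ·: Bb
B/II-1 un I-1×I-2: bb
B/II-2 aff I-1×I-2: Bb
B/II-3 un I-1×I-2: bb
⇒ B over [I-1,I-2,II-1,II-2,II-3]: 1 consistent
H/I-1 aff ·: Hh|HH
H/I-2 un ·: hh
H/II-1 aff I-1×I-2: Hh
H/II-2 aff I-1×I-2: Hh
H/II-3 aff I-1×I-2: Hh
⇒ H over [I-1,I-2,II-1,II-2,II-3]: 2 consistent
U/I-1 aff ·: Uu|UU
U/I-2 un ·: uu
U/II-1 ? I-1×I-2: uu|Uu
U/II-2 aff I-1×I-2: Uu
U/II-3 aff I-1×I-2: Uu
⇒ U over [I-1,I-2,II-1,II-2,II-3]: 3 consistent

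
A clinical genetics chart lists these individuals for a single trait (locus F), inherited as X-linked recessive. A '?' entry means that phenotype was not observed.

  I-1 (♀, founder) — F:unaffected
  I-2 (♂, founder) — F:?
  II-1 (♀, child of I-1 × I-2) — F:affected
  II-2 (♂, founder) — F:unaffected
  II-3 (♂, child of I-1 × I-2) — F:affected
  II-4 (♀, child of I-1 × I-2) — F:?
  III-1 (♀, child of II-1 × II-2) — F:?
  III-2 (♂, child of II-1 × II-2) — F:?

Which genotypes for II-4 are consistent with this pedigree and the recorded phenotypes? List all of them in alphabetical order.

II-4 ∈ {X^FX^f, X^fX^f}

F/I-1 un ·: X^FX^f
F/I-2 ? ·: X^fY
F/II-1 aff I-1×I-2: X^fX^f
F/II-2 un ·: X^FY
F/II-3 aff I-1×I-2: X^fY
F/II-4 ? I-1×I-2: X^FX^f|X^fX^f
F/III-1 ? II-1×II-2: X^FX^f
F/III-2 ? II-1×II-2: X^fY
⇒ F over [I-1,I-2,II-1,II-2,II-3,II-4,III-1,III-2]: 2 consistent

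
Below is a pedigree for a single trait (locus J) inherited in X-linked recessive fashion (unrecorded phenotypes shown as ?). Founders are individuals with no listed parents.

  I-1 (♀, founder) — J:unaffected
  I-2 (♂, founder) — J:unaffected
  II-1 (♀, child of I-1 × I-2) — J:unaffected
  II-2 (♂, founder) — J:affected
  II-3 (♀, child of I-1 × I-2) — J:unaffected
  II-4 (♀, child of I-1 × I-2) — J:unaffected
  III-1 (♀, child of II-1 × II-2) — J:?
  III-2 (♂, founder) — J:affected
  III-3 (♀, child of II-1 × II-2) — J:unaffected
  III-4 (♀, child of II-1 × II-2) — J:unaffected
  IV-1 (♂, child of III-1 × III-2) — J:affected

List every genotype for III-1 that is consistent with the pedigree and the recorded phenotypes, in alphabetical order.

III-1 ∈ {X^JX^j, X^jX^j}

J/I-1 un ·: X^JX^J|X^JX^j
J/I-2 un ·: X^JY
J/II-1 un I-1×I-2: X^JX^J|X^JX^j
J/II-2 aff ·: X^jY
J/II-3 un I-1×I-2: X^JX^J|X^JX^j
J/II-4 un I-1×I-2: X^JX^J|X^JX^j
J/III-1 ? II-1×II-2: X^JX^j|X^jX^j
J/III-2 aff ·: X^jY
J/III-3 un II-1×II-2: X^JX^j
J/III-4 un II-1×II-2: X^JX^j
J/IV-1 aff III-1×III-2: X^jY
⇒ J over [I-1,I-2,II-1,II-2,II-3,II-4,III-1,III-2,III-3,III-4,IV-1]: 13 consistent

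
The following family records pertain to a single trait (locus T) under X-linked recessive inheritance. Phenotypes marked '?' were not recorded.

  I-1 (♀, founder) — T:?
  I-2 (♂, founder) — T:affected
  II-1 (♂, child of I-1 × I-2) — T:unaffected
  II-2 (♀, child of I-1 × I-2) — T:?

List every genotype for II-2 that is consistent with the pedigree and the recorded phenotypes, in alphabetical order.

II-2 ∈ {X^TX^t, X^tX^t}

T/I-1 ? ·: X^TX^T|X^TX^t
T/I-2 aff ·: X^tY
T/II-1 un I-1×I-2: X^TY
T/II-2 ? I-1×I-2: X^TX^t|X^tX^t
⇒ T over [I-1,I-2,II-1,II-2]: 3 consistent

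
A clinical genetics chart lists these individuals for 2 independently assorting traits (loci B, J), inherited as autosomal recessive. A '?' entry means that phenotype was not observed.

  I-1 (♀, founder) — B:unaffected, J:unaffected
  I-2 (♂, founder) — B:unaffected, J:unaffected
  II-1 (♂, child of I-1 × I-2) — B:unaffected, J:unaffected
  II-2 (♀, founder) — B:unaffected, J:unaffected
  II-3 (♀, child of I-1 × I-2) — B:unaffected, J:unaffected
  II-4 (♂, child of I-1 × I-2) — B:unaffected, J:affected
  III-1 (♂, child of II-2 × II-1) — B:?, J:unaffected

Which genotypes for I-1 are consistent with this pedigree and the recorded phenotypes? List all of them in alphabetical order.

B/I-1 un ·: BB|Bb
B/I-2 un ·: BB|Bb
B/II-1 un I-1×I-2: BB|Bb
B/II-2 un ·: BB|Bb
B/II-3 un I-1×I-2: BB|Bb
B/II-4 un I-1×I-2: BB|Bb
B/III-1 ? II-2×II-1: BB|Bb|bb
⇒ B over [I-1,I-2,II-1,II-2,II-3,II-4,III-1]: 99 consistent
J/I-1 un ·: Jj
J/I-2 un ·: Jj
J/II-1 un I-1×I-2: JJ|Jj
J/II-2 un ·: JJ|Jj
J/II-3 un I-1×I-2: JJ|Jj
J/II-4 aff I-1×I-2: jj
J/III-1 un II-2×II-1: JJ|Jj
⇒ J over [I-1,I-2,II-1,II-2,II-3,II-4,III-1]: 14 consistent

I-1 ∈ {BB Jj, Bb Jj}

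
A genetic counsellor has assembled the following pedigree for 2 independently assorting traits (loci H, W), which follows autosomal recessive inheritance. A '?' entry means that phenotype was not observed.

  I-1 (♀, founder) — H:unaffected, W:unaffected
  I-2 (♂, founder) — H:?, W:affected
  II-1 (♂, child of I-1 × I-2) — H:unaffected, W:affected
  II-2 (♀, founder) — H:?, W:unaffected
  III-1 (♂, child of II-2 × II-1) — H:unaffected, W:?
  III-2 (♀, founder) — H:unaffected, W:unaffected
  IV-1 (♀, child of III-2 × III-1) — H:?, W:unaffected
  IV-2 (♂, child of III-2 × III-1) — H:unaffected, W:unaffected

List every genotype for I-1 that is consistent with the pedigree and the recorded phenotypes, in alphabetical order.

I-1 ∈ {HH Ww, Hh Ww}

H/I-1 un ·: HH|Hh
H/I-2 ? ·: HH|Hh|hh
H/II-1 un I-1×I-2: HH|Hh
H/II-2 ? ·: HH|Hh|hh
H/III-1 un II-2×II-1: HH|Hh
H/III-2 un ·: HH|Hh
H/IV-1 ? III-2×III-1: HH|Hh|hh
H/IV-2 un III-2×III-1: HH|Hh
⇒ H over [I-1,I-2,II-1,II-2,III-1,III-2,IV-1,IV-2]: 320 consistent
W/I-1 un ·: Ww
W/I-2 aff ·: ww
W/II-1 aff I-1×I-2: ww
W/II-2 un ·: WW|Ww
W/III-1 ? II-2×II-1: Ww|ww
W/III-2 un ·: WW|Ww
W/IV-1 un III-2×III-1: WW|Ww
W/IV-2 un III-2×III-1: WW|Ww
⇒ W over [I-1,I-2,II-1,II-2,III-1,III-2,IV-1,IV-2]: 18 consistent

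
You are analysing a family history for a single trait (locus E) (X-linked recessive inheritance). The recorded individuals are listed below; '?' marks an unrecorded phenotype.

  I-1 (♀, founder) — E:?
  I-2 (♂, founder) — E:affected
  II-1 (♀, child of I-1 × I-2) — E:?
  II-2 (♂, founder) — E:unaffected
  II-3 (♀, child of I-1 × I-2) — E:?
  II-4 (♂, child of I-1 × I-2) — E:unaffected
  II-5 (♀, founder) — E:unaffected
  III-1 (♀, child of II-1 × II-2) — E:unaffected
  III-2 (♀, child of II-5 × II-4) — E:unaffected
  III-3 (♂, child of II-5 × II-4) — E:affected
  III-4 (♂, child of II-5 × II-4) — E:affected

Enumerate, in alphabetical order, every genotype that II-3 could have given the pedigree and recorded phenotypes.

II-3 ∈ {X^EX^e, X^eX^e}

E/I-1 ? ·: X^EX^E|X^EX^e
E/I-2 aff ·: X^eY
E/II-1 ? I-1×I-2: X^EX^e|X^eX^e
E/II-2 un ·: X^EY
E/II-3 ? I-1×I-2: X^EX^e|X^eX^e
E/II-4 un I-1×I-2: X^EY
E/II-5 un ·: X^EX^e
E/III-1 un II-1×II-2: X^EX^E|X^EX^e
E/III-2 un II-5×II-4: X^EX^E|X^EX^e
E/III-3 aff II-5×II-4: X^eY
E/III-4 aff II-5×II-4: X^eY
⇒ E over [I-1,I-2,II-1,II-2,II-3,II-4,II-5,III-1,III-2,III-3,III-4]: 16 consistent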